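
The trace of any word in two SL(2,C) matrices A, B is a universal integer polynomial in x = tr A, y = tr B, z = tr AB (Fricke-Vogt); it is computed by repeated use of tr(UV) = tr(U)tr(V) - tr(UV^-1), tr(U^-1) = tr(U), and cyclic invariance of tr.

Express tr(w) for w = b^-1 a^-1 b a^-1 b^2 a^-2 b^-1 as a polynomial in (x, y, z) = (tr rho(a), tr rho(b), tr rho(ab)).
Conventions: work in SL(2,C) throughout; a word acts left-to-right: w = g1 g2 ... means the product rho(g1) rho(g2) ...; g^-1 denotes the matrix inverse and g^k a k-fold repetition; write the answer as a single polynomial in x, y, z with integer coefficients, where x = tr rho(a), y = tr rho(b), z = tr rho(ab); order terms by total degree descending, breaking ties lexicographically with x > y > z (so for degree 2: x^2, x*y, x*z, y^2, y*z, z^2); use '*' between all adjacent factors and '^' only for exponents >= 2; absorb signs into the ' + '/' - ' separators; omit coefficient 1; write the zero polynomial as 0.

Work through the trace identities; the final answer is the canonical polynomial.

next, trace(b^2) = trace(b)*trace(b) - trace(1)   [square of b] = y^2 - 2
trace(b^3) = trace(b)*trace(b^2) - trace(b)   [square of b] = y^3 - 3*y
and trace(a b^2) = trace(b)*trace(a b) - trace(a)   [square of b] = y*z - x
trace(b^3 a) = trace(b)*trace(a b^2) - trace(a b)   [square of b] = y^2*z - x*y - z
and trace(b^2 a^-1 b) = trace(b^3)*trace(a) - trace(b^3 a)   [inverse elimination on a] = x*y^3 - y^2*z - 2*x*y + z
trace(a b a b) = trace(a b)*trace(a b) - trace(1)   [split at a repeated a] = z^2 - 2
next, trace(a b a) = trace(a)*trace(b a) - trace(b)   [square of a] = x*z - y
trace(b a b^2 a) = trace(b)*trace(a b a b) - trace(a b a)   [square of b] = y*z^2 - x*z - y
next, trace(b^2 a^-1 b a) = trace(b a b^2)*trace(a) - trace(b a b^2 a)   [inverse elimination on a] = x*y^2*z - x^2*y - y*z^2 + y
and trace(b a^-1 b^2 a^-1) = trace(b^2 a^-1 b)*trace(a) - trace(b^2 a^-1 b a)   [inverse elimination on a] = x^2*y^3 - 2*x*y^2*z - x^2*y + y*z^2 + x*z - y
next, trace(b a^-1 b^2 a^-2) = trace(b a^-1 b^2 a^-1)*trace(a) - trace(b a^-1 b^2)   [inverse elimination on a] = x^3*y^3 - 2*x^2*y^2*z - x^3*y - x*y^3 + x*y*z^2 + x^2*z + y^2*z + x*y - z
trace(a^-1 b a^-1 b^2 a^-2) = trace(b a^-1 b^2 a^-2)*trace(a) - trace(b a^-1 b^2 a^-1)   [inverse elimination on a] = x^4*y^3 - 2*x^3*y^2*z - x^4*y - 2*x^2*y^3 + x^2*y*z^2 + x^3*z + 3*x*y^2*z + 2*x^2*y - y*z^2 - 2*x*z + y
trace(b^4) = trace(b)*trace(b^3) - trace(b^2)   [square of b] = y^4 - 4*y^2 + 2
next, trace(b^4 a) = trace(b)*trace(a b^3) - trace(a b^2)   [square of b] = y^3*z - x*y^2 - 2*y*z + x
next, trace(b^3 a^-1 b) = trace(b^4)*trace(a) - trace(b^4 a)   [inverse elimination on a] = x*y^4 - y^3*z - 3*x*y^2 + 2*y*z + x
next, trace(b a b^3 a) = trace(b)*trace(a b a b^2) - trace(a b a b)   [square of b] = y^2*z^2 - x*y*z - y^2 - z^2 + 2
and trace(b^3 a^-1 b a) = trace(b a b^3)*trace(a) - trace(b a b^3 a)   [inverse elimination on a] = x*y^3*z - x^2*y^2 - y^2*z^2 - x*y*z + x^2 + y^2 + z^2 - 2
and trace(b a^-1 b a^-1 b^2) = trace(b^3 a^-1 b)*trace(a) - trace(b^3 a^-1 b a)   [inverse elimination on a] = x^2*y^4 - 2*x*y^3*z - 2*x^2*y^2 + y^2*z^2 + 3*x*y*z - y^2 - z^2 + 2
trace(b^2 a b a^-1 b) = trace(b^3 a b)*trace(a) - trace(b^3 a b a)   [inverse elimination on a] = x*y^3*z - x^2*y^2 - y^2*z^2 - x*y*z + x^2 + y^2 + z^2 - 2
trace(a b^2 a) = trace(a)*trace(b^2 a) - trace(b^2)   [square of a] = x*y*z - x^2 - y^2 + 2
trace(b a b^2 a b) = trace(b)*trace(a b^2 a b) - trace(a b^2 a)   [square of b] = y^2*z^2 - 2*x*y*z + x^2 - 2
trace(a b a b a b) = trace(a b a b)*trace(a b) - trace(b a)   [split at a repeated a] = z^3 - 3*z
trace(a b a b a) = trace(a)*trace(b a b a) - trace(b a b)   [square of a] = x*z^2 - y*z - x
next, trace(b a b^2 a b a) = trace(b)*trace(a b a b a b) - trace(a b a b a)   [square of b] = y*z^3 - x*z^2 - 2*y*z + x
and trace(b^2 a b a^-1 b a) = trace(b a b^2 a b)*trace(a) - trace(b a b^2 a b a)   [inverse elimination on a] = x*y^2*z^2 - 2*x^2*y*z - y*z^3 + x^3 + x*z^2 + 2*y*z - 3*x
trace(b a^-1 b a^-1 b^2 a) = trace(b^2 a b a^-1 b)*trace(a) - trace(b^2 a b a^-1 b a)   [inverse elimination on a] = x^2*y^3*z - x^3*y^2 - 2*x*y^2*z^2 + x^2*y*z + y*z^3 + x*y^2 - 2*y*z + x
trace(b a^-1 b a^-1 b^2 a^-1) = trace(b a^-1 b a^-1 b^2)*trace(a) - trace(b a^-1 b a^-1 b^2 a)   [inverse elimination on a] = x^3*y^4 - 3*x^2*y^3*z - x^3*y^2 + 3*x*y^2*z^2 + 2*x^2*y*z - y*z^3 - 2*x*y^2 - x*z^2 + 2*y*z + x
trace(a^-1 b a^-1 b^2 a^-2 b) = trace(b a^-1 b a^-1 b^2 a^-1)*trace(a) - trace(b a^-1 b a^-1 b^2)   [inverse elimination on a] = x^4*y^4 - 3*x^3*y^3*z - x^4*y^2 - x^2*y^4 + 3*x^2*y^2*z^2 + 2*x^3*y*z + 2*x*y^3*z - x*y*z^3 - x^2*z^2 - y^2*z^2 - x*y*z + x^2 + y^2 + z^2 - 2
and trace(b^-1 a^-1 b a^-1 b^2 a^-2) = trace(a^-1 b a^-1 b^2 a^-2)*trace(b) - trace(a^-1 b a^-1 b^2 a^-2 b)   [inverse elimination on b] = x^3*y^3*z - x^2*y^4 - 2*x^2*y^2*z^2 - x^3*y*z + x*y^3*z + x*y*z^3 + 2*x^2*y^2 + x^2*z^2 - x*y*z - x^2 - z^2 + 2
trace(b^-1 a^-1 b a^-1 b^2 a^-2 b^-1) = trace(b^-1 a^-1 b a^-1 b^2 a^-2)*trace(b) - trace(b^-1 a^-1 b a^-1 b^2 a^-2 b)   [inverse elimination on b] = x^3*y^4*z - x^4*y^3 - x^2*y^5 - 2*x^2*y^3*z^2 + x^3*y^2*z + x*y^4*z + x*y^2*z^3 + x^4*y + 4*x^2*y^3 - x^3*z - 4*x*y^2*z - 3*x^2*y + 2*x*z + y

x^3*y^4*z - x^4*y^3 - x^2*y^5 - 2*x^2*y^3*z^2 + x^3*y^2*z + x*y^4*z + x*y^2*z^3 + x^4*y + 4*x^2*y^3 - x^3*z - 4*x*y^2*z - 3*x^2*y + 2*x*z + y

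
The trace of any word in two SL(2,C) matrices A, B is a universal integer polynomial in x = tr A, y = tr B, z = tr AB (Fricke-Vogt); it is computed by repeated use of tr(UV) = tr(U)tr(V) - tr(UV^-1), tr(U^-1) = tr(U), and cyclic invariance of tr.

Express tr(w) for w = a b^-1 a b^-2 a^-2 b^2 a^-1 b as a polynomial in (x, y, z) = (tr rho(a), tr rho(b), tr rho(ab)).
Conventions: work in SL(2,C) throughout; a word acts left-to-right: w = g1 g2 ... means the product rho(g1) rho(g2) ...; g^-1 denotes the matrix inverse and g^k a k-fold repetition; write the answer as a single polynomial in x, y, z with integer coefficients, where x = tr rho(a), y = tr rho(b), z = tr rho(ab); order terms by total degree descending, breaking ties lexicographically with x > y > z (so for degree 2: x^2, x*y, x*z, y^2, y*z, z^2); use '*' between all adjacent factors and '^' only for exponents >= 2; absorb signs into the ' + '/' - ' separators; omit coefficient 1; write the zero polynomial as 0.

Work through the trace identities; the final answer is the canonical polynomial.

and tr(b a b) = tr(b) tr(a b) - tr(a)   [square of b] = y*z - x
next, tr(b^3 a) = tr(b) tr(b a b) - tr(b a)   [square of b] = y^2*z - x*y - z
next, tr(b^4 a) = tr(b) tr(b a b^2) - tr(b a b)   [square of b] = y^3*z - x*y^2 - 2*y*z + x
tr(b^2) = tr(b) tr(b) - tr(1)   [square of b] = y^2 - 2
tr(b^3) = tr(b) tr(b^2) - tr(b)   [square of b] = y^3 - 3*y
tr(b^4) = tr(b) tr(b^3) - tr(b^2)   [square of b] = y^4 - 4*y^2 + 2
and tr(b^3 a^2 b) = tr(a) tr(b^4 a) - tr(b^4)   [square of a] = x*y^3*z - x^2*y^2 - y^4 - 2*x*y*z + x^2 + 4*y^2 - 2
and tr(a b a b) = tr(a b) tr(a b) - tr(1)   [split at a repeated a] = z^2 - 2
tr(a b a) = tr(a) tr(b a) - tr(b)   [square of a] = x*z - y
tr(a b a b^2) = tr(b) tr(a b a b) - tr(a b a)   [square of b] = y*z^2 - x*z - y
and tr(b a b^3 a) = tr(b) tr(a b a b^2) - tr(a b a b)   [square of b] = y^2*z^2 - x*y*z - y^2 - z^2 + 2
and tr(b^3 a^2 b a) = tr(a) tr(b a b^3 a) - tr(b a b^3)   [square of a] = x*y^2*z^2 - x^2*y*z - y^3*z - x*z^2 + 2*y*z + x
next, tr(a^-1 b^3 a^2 b) = tr(b^3 a^2 b) tr(a) - tr(b^3 a^2 b a)   [inverse elimination on a] = x^2*y^3*z - x^3*y^2 - x*y^4 - x*y^2*z^2 - x^2*y*z + y^3*z + x^3 + 4*x*y^2 + x*z^2 - 2*y*z - 3*x
next, tr(b^-1 a^-1 b^3 a^2) = tr(a^-1 b^3 a^2) tr(b) - tr(a^-1 b^3 a^2 b)   [inverse elimination on b] = -x^2*y^3*z + x^3*y^2 + x*y^4 + x*y^2*z^2 + x^2*y*z - x^3 - 5*x*y^2 - x*z^2 + y*z + 3*x
and tr(a b^-2 a^-1 b^3 a) = tr(b^-1 a^-1 b^3 a^2) tr(b) - tr(b^-1 a^-1 b^3 a^2 b)   [inverse elimination on b] = -x^2*y^4*z + x^3*y^3 + x*y^5 + x*y^3*z^2 + x^2*y^2*z - x^3*y - 5*x*y^3 - x*y*z^2 + 4*x*y + z
tr(a b a^2 b^2) = tr(a) tr(b^2 a b a) - tr(b^2 a b)   [square of a] = x*y*z^2 - x^2*z - y^2*z + z
tr(a b a^2 b) = tr(a) tr(b a b a) - tr(b a b)   [square of a] = x*z^2 - y*z - x
tr(a b^3 a b a) = tr(b) tr(a b a^2 b^2) - tr(a b a^2 b)   [square of b] = x*y^2*z^2 - x^2*y*z - y^3*z - x*z^2 + 2*y*z + x
tr(a b a b a b) = tr(b a) tr(b a b a) - tr(b^-1 a^-1)   [split at a repeated b] = z^3 - 3*z
tr(b a b a b a b) = tr(b) tr(a b a b a b) - tr(a b a b a)   [square of b] = y*z^3 - x*z^2 - 2*y*z + x
tr(a b^3 a b a b) = tr(b) tr(b a b a b a b) - tr(b a b a b a)   [square of b] = y^2*z^3 - x*y*z^2 - 2*y^2*z - z^3 + x*y + 3*z
tr(a b^3 a b a b^-1) = tr(a b^3 a b a) tr(b) - tr(a b^3 a b a b)   [inverse elimination on b] = x*y^3*z^2 - x^2*y^2*z - y^4*z - y^2*z^3 + 4*y^2*z + z^3 - 3*z
and tr(b^3 a b a b^-2 a) = tr(a b^3 a b a b^-1) tr(b) - tr(a b^3 a b a)   [inverse elimination on b] = x*y^4*z^2 - x^2*y^3*z - y^5*z - y^3*z^3 - x*y^2*z^2 + x^2*y*z + 5*y^3*z + y*z^3 + x*z^2 - 5*y*z - x
next, tr(a b^-2 a^-1 b^3 a b) = tr(b^3 a b a b^-2) tr(a) - tr(b^3 a b a b^-2 a)   [inverse elimination on a] = -x*y^4*z^2 + x^2*y^3*z + y^5*z + y^3*z^3 + x*y^2*z^2 - x^2*y*z - 5*y^3*z - y*z^3 + 5*y*z - x
and tr(b a b^-1 a b^-2 a^-1 b^2) = tr(a b^-2 a^-1 b^3 a) tr(b) - tr(a b^-2 a^-1 b^3 a b)   [inverse elimination on b] = -x^2*y^5*z + x^3*y^4 + x*y^6 + 2*x*y^4*z^2 - y^5*z - y^3*z^3 - x^3*y^2 - 5*x*y^4 - 2*x*y^2*z^2 + x^2*y*z + 5*y^3*z + y*z^3 + 4*x*y^2 - 4*y*z + x
and tr(a b^2 a b a^2) = tr(a) tr(a b^2 a b a) - tr(a b^2 a b)   [square of a] = x^2*y*z^2 - x^3*z - x*y^2*z - y*z^2 + 2*x*z + y
and tr(a^2) = tr(a) tr(a) - tr(1)   [square of a] = x^2 - 2
next, tr(a b^2 a) = tr(b) tr(a^2 b) - tr(a^2)   [square of b] = x*y*z - x^2 - y^2 + 2
and tr(b a b^2 a b) = tr(b) tr(a b^2 a b) - tr(a b^2 a)   [square of b] = y^2*z^2 - 2*x*y*z + x^2 - 2
tr(a b^2 a b a^2 b) = tr(a) tr(b a b^2 a b a) - tr(b a b^2 a b)   [square of a] = x*y*z^3 - x^2*z^2 - y^2*z^2 + 2
next, tr(b^2 a b a^2 b^-1 a) = tr(a b^2 a b a^2) tr(b) - tr(a b^2 a b a^2 b)   [inverse elimination on b] = x^2*y^2*z^2 - x^3*y*z - x*y^3*z - x*y*z^3 + x^2*z^2 + 2*x*y*z + y^2 - 2
tr(a b^-1 a^-1 b^2 a b a) = tr(b^2 a b a^2 b^-1) tr(a) - tr(b^2 a b a^2 b^-1 a)   [inverse elimination on a] = -x^2*y^2*z^2 + x^3*y*z + x*y^3*z + x*y*z^3 - 3*x*y*z - x^2 - y^2 + 2
tr(a b a b a b a b) = tr(b a b a b a) tr(b a) - tr(a b a b)   [split at a repeated b] = z^4 - 4*z^2 + 2
tr(a b a b a b a) = tr(a) tr(b a b a b a) - tr(b a b a b)   [square of a] = x*z^3 - y*z^2 - 2*x*z + y
tr(b^2 a b a b a b a) = tr(b) tr(a b a b a b a b) - tr(a b a b a b a)   [square of b] = y*z^4 - x*z^3 - 3*y*z^2 + 2*x*z + y
tr(a^-1 b^2 a b a b a b) = tr(b^2 a b a b a b) tr(a) - tr(b^2 a b a b a b a)   [inverse elimination on a] = x*y^2*z^3 - x^2*y*z^2 - y*z^4 - 2*x*y^2*z + x^2*y + 3*y*z^2 + x*z - y
tr(a b^-1 a^-1 b^2 a b a b) = tr(a^-1 b^2 a b a b a) tr(b) - tr(a^-1 b^2 a b a b a b)   [inverse elimination on b] = -x*y^2*z^3 + x^2*y*z^2 + y^3*z^2 + y*z^4 + x*y^2*z - x^2*y - y^3 - 4*y*z^2 - x*z + 3*y
tr(a^-1 b^2 a b a b^-1 a b^-1) = tr(a b^-1 a^-1 b^2 a b a) tr(b) - tr(a b^-1 a^-1 b^2 a b a b)   [inverse elimination on b] = -x^2*y^3*z^2 + x^3*y^2*z + x*y^4*z + 2*x*y^2*z^3 - x^2*y*z^2 - y^3*z^2 - y*z^4 - 4*x*y^2*z + 4*y*z^2 + x*z - y
next, tr(b a b^-1 a b^-2 a^-1 b^2 a) = tr(a^-1 b^2 a b a b^-1 a b^-1) tr(b) - tr(a^-1 b^2 a b a b^-1 a)   [inverse elimination on b] = -x^2*y^4*z^2 + x^3*y^3*z + x*y^5*z + 2*x*y^3*z^3 - x^2*y^2*z^2 - y^4*z^2 - y^2*z^4 - 4*x*y^3*z + 4*y^2*z^2 + x*y*z - y^2 - z^2 + 2
tr(b^2 a^-1 b a b^-1 a b^-2 a^-1) = tr(b a b^-1 a b^-2 a^-1 b^2) tr(a) - tr(b a b^-1 a b^-2 a^-1 b^2 a)   [inverse elimination on a] = -x^3*y^5*z + x^4*y^4 + x^2*y^6 + 3*x^2*y^4*z^2 - x^3*y^3*z - 2*x*y^5*z - 3*x*y^3*z^3 - x^4*y^2 - 5*x^2*y^4 - x^2*y^2*z^2 + y^4*z^2 + y^2*z^4 + x^3*y*z + 9*x*y^3*z + x*y*z^3 + 4*x^2*y^2 - 4*y^2*z^2 - 5*x*y*z + x^2 + y^2 + z^2 - 2
tr(a b^-1 a b^-2 a^-2 b^2 a^-1 b) = tr(b^2 a^-1 b a b^-1 a b^-2 a^-1) tr(a) - tr(b^2 a^-1 b a b^-1 a b^-2)   [inverse elimination on a] = -x^4*y^5*z + x^5*y^4 + x^3*y^6 + 3*x^3*y^4*z^2 - x^4*y^3*z - 2*x^2*y^5*z - 3*x^2*y^3*z^3 - x^5*y^2 - 5*x^3*y^4 - x^3*y^2*z^2 + x*y^4*z^2 + x*y^2*z^4 + x^4*y*z + 9*x^2*y^3*z + x^2*y*z^3 + 4*x^3*y^2 - 4*x*y^2*z^2 - 5*x^2*y*z + x^3 + x*y^2 + x*z^2 - 3*x

-x^4*y^5*z + x^5*y^4 + x^3*y^6 + 3*x^3*y^4*z^2 - x^4*y^3*z - 2*x^2*y^5*z - 3*x^2*y^3*z^3 - x^5*y^2 - 5*x^3*y^4 - x^3*y^2*z^2 + x*y^4*z^2 + x*y^2*z^4 + x^4*y*z + 9*x^2*y^3*z + x^2*y*z^3 + 4*x^3*y^2 - 4*x*y^2*z^2 - 5*x^2*y*z + x^3 + x*y^2 + x*z^2 - 3*x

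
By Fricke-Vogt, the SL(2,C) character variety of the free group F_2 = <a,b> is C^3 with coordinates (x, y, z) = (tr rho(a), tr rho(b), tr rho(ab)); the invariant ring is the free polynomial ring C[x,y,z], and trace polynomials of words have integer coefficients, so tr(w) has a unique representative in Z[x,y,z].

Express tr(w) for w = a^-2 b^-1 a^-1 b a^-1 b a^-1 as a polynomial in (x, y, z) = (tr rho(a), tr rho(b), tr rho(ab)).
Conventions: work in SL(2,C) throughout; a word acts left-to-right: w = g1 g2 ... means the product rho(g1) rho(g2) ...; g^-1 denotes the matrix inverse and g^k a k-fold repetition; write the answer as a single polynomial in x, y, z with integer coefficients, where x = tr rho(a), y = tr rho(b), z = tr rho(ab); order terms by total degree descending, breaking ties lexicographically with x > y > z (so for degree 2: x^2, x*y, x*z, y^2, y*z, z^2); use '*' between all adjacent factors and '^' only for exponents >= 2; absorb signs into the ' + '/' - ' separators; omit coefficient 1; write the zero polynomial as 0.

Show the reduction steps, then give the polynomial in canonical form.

tr(b a^-1) = tr(b) tr(a) - tr(b a)  (eliminate a^-1) = x*y - z
tr(a^-2 b) = tr(b a^-1) tr(a) - tr(b)  (eliminate a^-1) = x^2*y - x*z - y
reduce: tr(a^-1 b a^-2) = tr(a^-2 b) tr(a) - tr(a^-2 b a)  (eliminate a^-1) = x^3*y - x^2*z - 2*x*y + z
reduce: tr(a^-1 b a^-3) = tr(a^-1 b a^-2) tr(a) - tr(a^-1 b a^-1)  (eliminate a^-1) = x^4*y - x^3*z - 3*x^2*y + 2*x*z + y
so tr(b^2) = tr(b) tr(b) - tr(1)  (reduce the b square) = y^2 - 2
tr(b^2 a) = tr(b) tr(a b) - tr(a)  (reduce the b square) = y*z - x
tr(b a^-1 b) = tr(b^2) tr(a) - tr(b^2 a)  (eliminate a^-1) = x*y^2 - y*z - x
tr(b a b a) = tr(b a) tr(b a) - tr(1)  (split on b) = z^2 - 2
reduce: tr(b a^-1 b a) = tr(b a b) tr(a) - tr(b a b a)  (eliminate a^-1) = x*y*z - x^2 - z^2 + 2
tr(b a^-1 b a^-1) = tr(b a^-1 b) tr(a) - tr(b a^-1 b a)  (eliminate a^-1) = x^2*y^2 - 2*x*y*z + z^2 - 2
so tr(b a b^2) = tr(b) tr(a b^2) - tr(a b)  (reduce the b square) = y^2*z - x*y - z
tr(a b a) = tr(a) tr(b a) - tr(b)  (reduce the a square) = x*z - y
tr(b a b^2 a) = tr(b) tr(a b a b) - tr(a b a)  (reduce the b square) = y*z^2 - x*z - y
tr(b a^-1 b a b) = tr(b a b^2) tr(a) - tr(b a b^2 a)  (eliminate a^-1) = x*y^2*z - x^2*y - y*z^2 + y
so tr(b a b a b a) = tr(b a b a) tr(b a) - tr(a b)  (split on b) = z^3 - 3*z
tr(b a^-1 b a b a) = tr(b a b a b) tr(a) - tr(b a b a b a)  (eliminate a^-1) = x*y*z^2 - x^2*z - z^3 - x*y + 3*z
tr(b a b a^-1 b a^-1) = tr(b a^-1 b a b) tr(a) - tr(b a^-1 b a b a)  (eliminate a^-1) = x^2*y^2*z - x^3*y - 2*x*y*z^2 + x^2*z + z^3 + 2*x*y - 3*z
tr(b a b a^-1 b) = tr(b^2 a b) tr(a) - tr(b^2 a b a)  (eliminate a^-1) = x*y^2*z - x^2*y - y*z^2 + y
tr(a b a^-1 b a^-2 b) = tr(b a b a^-1 b a^-1) tr(a) - tr(b a b a^-1 b)  (eliminate a^-1) = x^3*y^2*z - x^4*y - 2*x^2*y*z^2 + x^3*z - x*y^2*z + x*z^3 + 3*x^2*y + y*z^2 - 3*x*z - y
tr(b^-1 a b a^-1 b a^-2) = tr(a b a^-1 b a^-2) tr(b) - tr(a b a^-1 b a^-2 b)  (eliminate b^-1) = -x^3*y^2*z + x^4*y + x^2*y^3 + 2*x^2*y*z^2 - x^3*z - x*y^2*z - x*z^3 - 3*x^2*y + 3*x*z - y
tr(b a^-1 b^-1 a b) = tr(a b^2 a^-1) tr(b) - tr(a b^2 a^-1 b)  (eliminate b^-1) = -x*y^2*z + x^2*y + y^3 + y*z^2 - 3*y
reduce: tr(b a^-1 b^-1 a b a) = tr(a b a b a^-1) tr(b) - tr(a b a b a^-1 b)  (eliminate b^-1) = -x*y*z^2 + x^2*z + y^2*z + z^3 - 3*z
reduce: tr(b^-1 a b a^-1 b a^-1) = tr(b a^-1 b^-1 a b) tr(a) - tr(b a^-1 b^-1 a b a)  (eliminate a^-1) = -x^2*y^2*z + x^3*y + x*y^3 + 2*x*y*z^2 - x^2*z - y^2*z - z^3 - 3*x*y + 3*z
so tr(b a^-1 b a^-3 b^-1 a) = tr(b^-1 a b a^-1 b a^-2) tr(a) - tr(b^-1 a b a^-1 b a^-1)  (eliminate a^-1) = -x^4*y^2*z + x^5*y + x^3*y^3 + 2*x^3*y*z^2 - x^4*z - x^2*z^3 - 4*x^3*y - x*y^3 - 2*x*y*z^2 + 4*x^2*z + y^2*z + z^3 + 2*x*y - 3*z
reduce: tr(a^-2 b^-1 a^-1 b a^-1 b a^-1) = tr(b a^-1 b a^-3 b^-1) tr(a) - tr(b a^-1 b a^-3 b^-1 a)  (eliminate a^-1) = x^4*y^2*z - x^3*y^3 - 2*x^3*y*z^2 + x^2*z^3 + x^3*y + x*y^3 + 2*x*y*z^2 - 2*x^2*z - y^2*z - z^3 - x*y + 3*z

x^4*y^2*z - x^3*y^3 - 2*x^3*y*z^2 + x^2*z^3 + x^3*y + x*y^3 + 2*x*y*z^2 - 2*x^2*z - y^2*z - z^3 - x*y + 3*z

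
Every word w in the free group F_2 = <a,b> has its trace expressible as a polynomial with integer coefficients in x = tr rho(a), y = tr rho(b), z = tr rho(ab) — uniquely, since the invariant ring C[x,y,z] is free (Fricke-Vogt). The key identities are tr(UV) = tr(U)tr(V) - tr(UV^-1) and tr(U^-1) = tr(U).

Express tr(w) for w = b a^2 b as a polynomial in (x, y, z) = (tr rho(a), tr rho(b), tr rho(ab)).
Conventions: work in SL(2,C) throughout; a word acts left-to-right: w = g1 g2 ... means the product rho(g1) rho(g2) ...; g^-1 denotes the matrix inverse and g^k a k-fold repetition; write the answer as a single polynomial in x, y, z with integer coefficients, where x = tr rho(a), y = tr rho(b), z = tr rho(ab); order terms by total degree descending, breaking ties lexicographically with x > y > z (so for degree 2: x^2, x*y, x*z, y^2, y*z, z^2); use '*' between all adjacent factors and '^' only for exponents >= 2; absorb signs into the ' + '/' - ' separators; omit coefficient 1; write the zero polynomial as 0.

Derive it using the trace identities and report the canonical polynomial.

x*y*z - x^2 - y^2 + 2

use: trace(b^2 a) = trace(b)*trace(a b) - trace(a) = y*z - x
trace(b^2) = trace(b)*trace(b) - trace(1) = y^2 - 2
trace(b a^2 b) = trace(a)*trace(b^2 a) - trace(b^2) = x*y*z - x^2 - y^2 + 2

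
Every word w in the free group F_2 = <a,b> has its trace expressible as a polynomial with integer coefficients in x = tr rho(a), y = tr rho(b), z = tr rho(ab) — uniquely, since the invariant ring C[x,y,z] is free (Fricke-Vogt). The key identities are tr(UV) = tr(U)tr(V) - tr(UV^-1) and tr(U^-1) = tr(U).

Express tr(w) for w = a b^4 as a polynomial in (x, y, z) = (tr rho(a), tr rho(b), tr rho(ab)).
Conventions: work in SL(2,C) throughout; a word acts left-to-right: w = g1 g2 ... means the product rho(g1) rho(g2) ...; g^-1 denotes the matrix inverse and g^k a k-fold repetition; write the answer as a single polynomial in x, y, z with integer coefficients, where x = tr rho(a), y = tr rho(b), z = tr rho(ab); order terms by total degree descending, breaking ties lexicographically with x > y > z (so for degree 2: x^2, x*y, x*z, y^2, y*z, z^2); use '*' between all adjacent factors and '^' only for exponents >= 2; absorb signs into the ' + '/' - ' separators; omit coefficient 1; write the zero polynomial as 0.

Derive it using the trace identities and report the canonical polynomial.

y^3*z - x*y^2 - 2*y*z + x

trace(b a b) = trace(b)*trace(a b) - trace(a)   [square of b] = y*z - x
next, trace(b a b^2) = trace(b)*trace(b a b) - trace(b a)   [square of b] = y^2*z - x*y - z
next, trace(a b^4) = trace(b)*trace(b a b^2) - trace(b a b)   [square of b] = y^3*z - x*y^2 - 2*y*z + x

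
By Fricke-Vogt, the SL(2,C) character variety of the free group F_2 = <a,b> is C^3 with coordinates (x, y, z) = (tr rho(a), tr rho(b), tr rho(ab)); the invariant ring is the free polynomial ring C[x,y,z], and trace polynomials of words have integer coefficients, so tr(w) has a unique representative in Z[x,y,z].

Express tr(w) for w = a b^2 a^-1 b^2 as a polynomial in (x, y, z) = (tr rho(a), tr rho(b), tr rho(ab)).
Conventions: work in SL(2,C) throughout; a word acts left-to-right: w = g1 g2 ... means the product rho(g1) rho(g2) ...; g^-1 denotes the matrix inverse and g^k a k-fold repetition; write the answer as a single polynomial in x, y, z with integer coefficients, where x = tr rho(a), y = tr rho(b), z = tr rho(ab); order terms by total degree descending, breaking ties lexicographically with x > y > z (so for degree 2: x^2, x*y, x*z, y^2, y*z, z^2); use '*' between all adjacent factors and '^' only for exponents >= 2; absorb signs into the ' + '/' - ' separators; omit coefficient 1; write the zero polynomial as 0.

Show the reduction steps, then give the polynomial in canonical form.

trace(a b^2) = trace(b) trace(a b) - trace(a) = y*z - x
use: trace(b^2 a b) = trace(b) trace(a b^2) - trace(a b) = y^2*z - x*y - z
apply: trace(b^2 a b^2) = trace(b) trace(b^2 a b) - trace(b^2 a) = y^3*z - x*y^2 - 2*y*z + x
use: trace(a b a b) = trace(a b) trace(a b) - trace(1) = z^2 - 2
trace(a b a) = trace(a) trace(b a) - trace(b) = x*z - y
use: trace(a b^2 a b) = trace(b) trace(a b a b) - trace(a b a) = y*z^2 - x*z - y
trace(b^2) = trace(b) trace(b) - trace(1) = y^2 - 2
use: trace(a b^2 a) = trace(a) trace(b^2 a) - trace(b^2) = x*y*z - x^2 - y^2 + 2
use: trace(b^2 a b^2 a) = trace(b) trace(a b^2 a b) - trace(a b^2 a) = y^2*z^2 - 2*x*y*z + x^2 - 2
apply: trace(a b^2 a^-1 b^2) = trace(b^2 a b^2) trace(a) - trace(b^2 a b^2 a) = x*y^3*z - x^2*y^2 - y^2*z^2 + 2

x*y^3*z - x^2*y^2 - y^2*z^2 + 2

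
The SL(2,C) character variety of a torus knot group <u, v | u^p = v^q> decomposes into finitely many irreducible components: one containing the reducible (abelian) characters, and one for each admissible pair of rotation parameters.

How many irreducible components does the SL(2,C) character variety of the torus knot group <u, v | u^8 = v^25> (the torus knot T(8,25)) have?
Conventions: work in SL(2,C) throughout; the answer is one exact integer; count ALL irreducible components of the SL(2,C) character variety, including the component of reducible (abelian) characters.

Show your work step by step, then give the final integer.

85

Gamma = < u, v | u^8 = v^25 > (torus knot T(8,25)); the central element u^8 = v^25 acts as +I or -I in any irreducible SL(2,C) representation.
This locks tr(u) to 2*cos(pi*alpha/8), alpha in 1..7, and tr(v) to 2*cos(pi*beta/25), beta in 1..24, on each component of irreducible characters.
u^8 = (-1)^alpha I and v^25 = (-1)^beta I must agree, so alpha and beta have equal parity.
count pairs: odd alpha (4 choices) x odd beta (12), plus even alpha (3) x even beta (12): 4*12 + 3*12 = 84.
That is 84 components of irreducible characters, and with the reducible (abelian) component the total is 85.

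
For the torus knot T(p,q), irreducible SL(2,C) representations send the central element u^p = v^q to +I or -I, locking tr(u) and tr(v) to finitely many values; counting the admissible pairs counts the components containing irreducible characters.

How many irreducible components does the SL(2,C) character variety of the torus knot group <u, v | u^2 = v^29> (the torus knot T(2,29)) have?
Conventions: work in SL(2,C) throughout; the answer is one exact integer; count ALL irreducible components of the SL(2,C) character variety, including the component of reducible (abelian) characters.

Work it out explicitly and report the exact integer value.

Gamma = < u, v | u^2 = v^29 > (torus knot T(2,29)); the central element u^2 = v^29 acts as +I or -I in any irreducible SL(2,C) representation.
This locks tr(u) to 2*cos(pi*alpha/2), alpha in 1..1, and tr(v) to 2*cos(pi*beta/29), beta in 1..28, on each component of irreducible characters.
The two central values (-1)^alpha I and (-1)^beta I must be the same matrix, so alpha and beta share a parity.
count pairs: odd alpha (1 choices) x odd beta (14), plus even alpha (0) x even beta (14): 1*14 + 0*14 = 14.
components with irreducible characters: 14; plus the single component of reducible (abelian) characters: total 15.

15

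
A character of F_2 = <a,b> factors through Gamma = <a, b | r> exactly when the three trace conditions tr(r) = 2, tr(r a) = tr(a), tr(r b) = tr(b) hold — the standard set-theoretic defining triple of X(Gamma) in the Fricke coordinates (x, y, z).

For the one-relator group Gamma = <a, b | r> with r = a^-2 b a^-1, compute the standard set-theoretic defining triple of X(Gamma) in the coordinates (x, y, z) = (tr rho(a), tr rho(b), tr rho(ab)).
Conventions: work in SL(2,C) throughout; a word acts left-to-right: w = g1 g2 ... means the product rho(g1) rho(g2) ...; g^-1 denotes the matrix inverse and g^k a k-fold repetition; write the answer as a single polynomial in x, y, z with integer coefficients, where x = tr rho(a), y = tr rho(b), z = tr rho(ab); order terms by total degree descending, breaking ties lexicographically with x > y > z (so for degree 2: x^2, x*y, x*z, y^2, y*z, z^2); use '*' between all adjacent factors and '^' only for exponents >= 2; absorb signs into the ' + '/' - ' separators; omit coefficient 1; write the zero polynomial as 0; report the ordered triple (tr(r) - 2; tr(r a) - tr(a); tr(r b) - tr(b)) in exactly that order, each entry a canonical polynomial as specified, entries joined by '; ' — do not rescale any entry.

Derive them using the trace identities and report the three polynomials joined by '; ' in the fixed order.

x^3*y - x^2*z - 2*x*y + z - 2; x^2*y - x*z - x - y; x^3*y^2 - 2*x^2*y*z - x*y^2 + x*z^2 + y*z - x - y

use: tr(a^-1 b) = tr(b) * tr(a) - tr(b a) = x*y - z
tr(a^-1 b a^-1) = tr(a^-1 b) * tr(a) - tr(a^-1 b a) = x^2*y - x*z - y
tr(a^-2 b a^-1) = tr(a^-1 b a^-1) * tr(a) - tr(a^-1 b) = x^3*y - x^2*z - 2*x*y + z
tr(b^2) = tr(b) * tr(b) - tr(1) = y^2 - 2
use: tr(b^2 a) = tr(b) * tr(a b) - tr(a) = y*z - x
apply: tr(b a^-1 b) = tr(b^2) * tr(a) - tr(b^2 a) = x*y^2 - y*z - x
tr(b a b a) = tr(b a) * tr(b a) - tr(1) = z^2 - 2
tr(b a^-1 b a) = tr(b a b) * tr(a) - tr(b a b a) = x*y*z - x^2 - z^2 + 2
use: tr(a^-1 b a^-1 b) = tr(b a^-1 b) * tr(a) - tr(b a^-1 b a) = x^2*y^2 - 2*x*y*z + z^2 - 2
tr(a^-2 b a^-1 b) = tr(a^-1 b a^-1 b) * tr(a) - tr(a^-1 b a^-1 b a) = x^3*y^2 - 2*x^2*y*z - x*y^2 + x*z^2 + y*z - x
assemble the triple (tr(r) - 2; tr(r a) - x; tr(r b) - y)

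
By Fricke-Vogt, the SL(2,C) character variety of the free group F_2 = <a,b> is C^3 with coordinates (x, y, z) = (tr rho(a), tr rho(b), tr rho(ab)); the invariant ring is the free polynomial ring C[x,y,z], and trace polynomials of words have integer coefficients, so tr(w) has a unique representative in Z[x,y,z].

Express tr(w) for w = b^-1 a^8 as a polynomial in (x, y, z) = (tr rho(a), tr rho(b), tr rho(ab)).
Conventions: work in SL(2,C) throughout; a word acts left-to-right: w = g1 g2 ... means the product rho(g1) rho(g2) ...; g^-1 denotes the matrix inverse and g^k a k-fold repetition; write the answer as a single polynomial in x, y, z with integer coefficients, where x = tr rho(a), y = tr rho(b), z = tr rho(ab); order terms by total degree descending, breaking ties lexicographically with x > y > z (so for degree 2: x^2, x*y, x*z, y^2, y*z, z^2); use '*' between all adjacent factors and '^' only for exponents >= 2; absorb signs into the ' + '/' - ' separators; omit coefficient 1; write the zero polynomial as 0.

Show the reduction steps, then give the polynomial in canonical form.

tr(a^2) = tr(a) * tr(a) - tr(1) = x^2 - 2
tr(a^3) = tr(a) * tr(a^2) - tr(a) = x^3 - 3*x
tr(a^4) = tr(a) * tr(a^3) - tr(a^2) = x^4 - 4*x^2 + 2
tr(a^5) = tr(a) * tr(a^4) - tr(a^3) = x^5 - 5*x^3 + 5*x
tr(a^6) = tr(a) * tr(a^5) - tr(a^4) = x^6 - 6*x^4 + 9*x^2 - 2
tr(a^7) = tr(a) * tr(a^6) - tr(a^5) = x^7 - 7*x^5 + 14*x^3 - 7*x
tr(a^8) = tr(a) * tr(a^7) - tr(a^6) = x^8 - 8*x^6 + 20*x^4 - 16*x^2 + 2
tr(b a^2) = tr(a) * tr(b a) - tr(b) = x*z - y
tr(a b a^2) = tr(a) * tr(b a^2) - tr(b a) = x^2*z - x*y - z
tr(b a^4) = tr(a) * tr(a b a^2) - tr(a b a) = x^3*z - x^2*y - 2*x*z + y
tr(a^2 b a^3) = tr(a) * tr(b a^4) - tr(b a^3) = x^4*z - x^3*y - 3*x^2*z + 2*x*y + z
tr(b a^6) = tr(a) * tr(a^2 b a^3) - tr(a^2 b a^2) = x^5*z - x^4*y - 4*x^3*z + 3*x^2*y + 3*x*z - y
tr(a^3 b a^4) = tr(a) * tr(b a^6) - tr(b a^5) = x^6*z - x^5*y - 5*x^4*z + 4*x^3*y + 6*x^2*z - 3*x*y - z
tr(a^8 b) = tr(a) * tr(a^3 b a^4) - tr(a^3 b a^3) = x^7*z - x^6*y - 6*x^5*z + 5*x^4*y + 10*x^3*z - 6*x^2*y - 4*x*z + y
tr(b^-1 a^8) = tr(a^8) * tr(b) - tr(a^8 b) = x^8*y - x^7*z - 7*x^6*y + 6*x^5*z + 15*x^4*y - 10*x^3*z - 10*x^2*y + 4*x*z + y

x^8*y - x^7*z - 7*x^6*y + 6*x^5*z + 15*x^4*y - 10*x^3*z - 10*x^2*y + 4*x*z + y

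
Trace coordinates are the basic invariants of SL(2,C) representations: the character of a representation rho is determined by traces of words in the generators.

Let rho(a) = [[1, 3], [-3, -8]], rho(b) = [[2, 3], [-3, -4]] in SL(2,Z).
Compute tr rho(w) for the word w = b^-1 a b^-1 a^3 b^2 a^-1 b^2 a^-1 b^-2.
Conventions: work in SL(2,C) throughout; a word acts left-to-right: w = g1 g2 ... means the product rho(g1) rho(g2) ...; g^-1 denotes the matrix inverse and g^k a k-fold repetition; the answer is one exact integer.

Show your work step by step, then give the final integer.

rho(b^-1) = [[-4, -3], [3, 2]]
... * rho(a) = [[1, 3], [-3, -8]]  ->  [[5, 12], [-3, -7]]
... * rho(b^-1) = [[-4, -3], [3, 2]]  ->  [[16, 9], [-9, -5]]
... * rho(a) = [[1, 3], [-3, -8]]  ->  [[-11, -24], [6, 13]]
... * rho(a) = [[1, 3], [-3, -8]]  ->  [[61, 159], [-33, -86]]
... * rho(a) = [[1, 3], [-3, -8]]  ->  [[-416, -1089], [225, 589]]
... * rho(b) = [[2, 3], [-3, -4]]  ->  [[2435, 3108], [-1317, -1681]]
... * rho(b) = [[2, 3], [-3, -4]]  ->  [[-4454, -5127], [2409, 2773]]
... * rho(a^-1) = [[-8, -3], [3, 1]]  ->  [[20251, 8235], [-10953, -4454]]
... * rho(b) = [[2, 3], [-3, -4]]  ->  [[15797, 27813], [-8544, -15043]]
... * rho(b) = [[2, 3], [-3, -4]]  ->  [[-51845, -63861], [28041, 34540]]
... * rho(a^-1) = [[-8, -3], [3, 1]]  ->  [[223177, 91674], [-120708, -49583]]
... * rho(b^-1) = [[-4, -3], [3, 2]]  ->  [[-617686, -486183], [334083, 262958]]
... * rho(b^-1) = [[-4, -3], [3, 2]]  ->  [[1012195, 880692], [-547458, -476333]]
tr = 1012195 + -476333 = 535862

535862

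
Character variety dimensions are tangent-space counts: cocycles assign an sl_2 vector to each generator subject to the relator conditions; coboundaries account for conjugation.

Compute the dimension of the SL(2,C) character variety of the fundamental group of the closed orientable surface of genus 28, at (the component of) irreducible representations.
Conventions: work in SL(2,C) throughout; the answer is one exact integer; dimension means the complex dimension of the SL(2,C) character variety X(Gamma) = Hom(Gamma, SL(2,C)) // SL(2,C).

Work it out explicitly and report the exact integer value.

pi_1 of the closed genus-28 surface has 56 generators bound by the single product-of-commutators relator.
Unconstrained cocycle data is one sl_2 vector per generator (168 dimensions), cut by the relator condition d_2(z) = 0.
At an irreducible rho, H^2 = coker(d_2) vanishes (Poincare duality: H^2 is dual to H^0 = invariants = 0), so d_2 is surjective onto sl_2 and dim Z^1 = 168 - 3 = 165.
dim B^1 = 3 (coboundaries, injective at irreducible rho).
Hence dim X = 165 - 3 = 162.

162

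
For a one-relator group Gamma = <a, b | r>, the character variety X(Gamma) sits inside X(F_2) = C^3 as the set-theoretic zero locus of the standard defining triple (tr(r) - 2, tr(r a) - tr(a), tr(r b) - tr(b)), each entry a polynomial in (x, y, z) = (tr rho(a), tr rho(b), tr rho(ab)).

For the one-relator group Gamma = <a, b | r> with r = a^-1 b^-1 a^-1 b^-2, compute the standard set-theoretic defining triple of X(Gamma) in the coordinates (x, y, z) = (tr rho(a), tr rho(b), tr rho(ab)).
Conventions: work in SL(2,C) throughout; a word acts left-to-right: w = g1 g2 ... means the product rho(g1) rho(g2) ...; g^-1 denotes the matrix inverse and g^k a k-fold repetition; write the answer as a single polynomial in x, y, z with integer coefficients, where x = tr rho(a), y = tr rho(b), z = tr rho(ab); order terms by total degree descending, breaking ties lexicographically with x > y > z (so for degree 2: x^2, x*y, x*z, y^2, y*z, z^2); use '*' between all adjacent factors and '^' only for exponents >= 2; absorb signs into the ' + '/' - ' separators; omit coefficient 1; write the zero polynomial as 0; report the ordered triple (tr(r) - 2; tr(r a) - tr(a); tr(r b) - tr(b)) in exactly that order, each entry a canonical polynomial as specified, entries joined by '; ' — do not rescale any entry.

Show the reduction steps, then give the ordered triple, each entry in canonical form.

y*z^2 - x*z - y - 2; y^2*z - x*y - x - z; z^2 - y - 2

use: trace(b^-1) = trace(b) = y
apply: trace(b^-1 a) = trace(a) trace(b) - trace(a b)  (eliminate b^-1) = x*y - z
trace(a^-1 b^-1) = trace(b^-1) trace(a) - trace(b^-1 a)  (eliminate a^-1) = z
apply: trace(a^-1 b^-2) = trace(a^-1 b^-1) trace(b) - trace(a^-1)  (eliminate b^-1) = y*z - x
use: trace(b^-2 a^-1 b^-1) = trace(a^-1 b^-2) trace(b) - trace(a^-1 b^-1)  (eliminate b^-1) = y^2*z - x*y - z
apply: trace(b^-2) = trace(b^-1) trace(b) - trace(1)  (eliminate b^-1) = y^2 - 2
apply: trace(a b a) = trace(a) trace(b a) - trace(b)  (reduce the a square) = x*z - y
apply: trace(a b a b) = trace(b a) trace(b a) - trace(1)  (split on b) = z^2 - 2
apply: trace(a b a b^-1) = trace(a b a) trace(b) - trace(a b a b)  (eliminate b^-1) = x*y*z - y^2 - z^2 + 2
apply: trace(b a b^-2 a) = trace(a b a b^-1) trace(b) - trace(a b a)  (eliminate b^-1) = x*y^2*z - y^3 - y*z^2 - x*z + 3*y
apply: trace(a b^-2 a^-1 b) = trace(b a b^-2) trace(a) - trace(b a b^-2 a)  (eliminate a^-1) = -x*y^2*z + x^2*y + y^3 + y*z^2 - 3*y
use: trace(b^-2 a^-1 b^-1 a) = trace(a b^-2 a^-1) trace(b) - trace(a b^-2 a^-1 b)  (eliminate b^-1) = x*y^2*z - x^2*y - y*z^2 + y
use: trace(a^-1 b^-1 a^-1 b^-2) = trace(b^-2 a^-1 b^-1) trace(a) - trace(b^-2 a^-1 b^-1 a)  (eliminate a^-1) = y*z^2 - x*z - y
assemble the triple (trace(r) - 2; trace(r a) - x; trace(r b) - y)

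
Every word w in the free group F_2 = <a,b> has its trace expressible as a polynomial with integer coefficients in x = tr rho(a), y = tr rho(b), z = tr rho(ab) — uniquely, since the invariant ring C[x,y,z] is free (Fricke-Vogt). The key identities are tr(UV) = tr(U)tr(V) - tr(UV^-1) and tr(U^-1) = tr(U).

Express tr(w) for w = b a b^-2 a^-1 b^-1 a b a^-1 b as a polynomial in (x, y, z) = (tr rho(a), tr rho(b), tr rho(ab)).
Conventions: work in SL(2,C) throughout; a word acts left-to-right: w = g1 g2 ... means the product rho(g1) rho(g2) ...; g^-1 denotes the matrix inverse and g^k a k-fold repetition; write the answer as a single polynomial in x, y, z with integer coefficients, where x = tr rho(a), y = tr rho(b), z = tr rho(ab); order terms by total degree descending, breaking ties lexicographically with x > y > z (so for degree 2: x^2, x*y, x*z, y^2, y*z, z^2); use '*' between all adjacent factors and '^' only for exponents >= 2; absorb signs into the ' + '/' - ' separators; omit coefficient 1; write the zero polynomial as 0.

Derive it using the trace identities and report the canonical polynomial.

tr(a^2 b) = tr(a)*tr(b a) - tr(b)   [square of a] = x*z - y
tr(a^2) = tr(a)*tr(a) - tr(1)   [square of a] = x^2 - 2
tr(b a^2 b) = tr(b)*tr(a^2 b) - tr(a^2)   [square of b] = x*y*z - x^2 - y^2 + 2
and tr(b^2 a^2 b) = tr(b)*tr(b a^2 b) - tr(b a^2)   [square of b] = x*y^2*z - x^2*y - y^3 - x*z + 3*y
next, tr(b a b a) = tr(a b)*tr(a b) - tr(1)   [split at a repeated a] = z^2 - 2
tr(b a b) = tr(b)*tr(a b) - tr(a)   [square of b] = y*z - x
and tr(a^2 b a b) = tr(a)*tr(b a b a) - tr(b a b)   [square of a] = x*z^2 - y*z - x
and tr(a^2 b a) = tr(a)*tr(b a^2) - tr(b a)   [square of a] = x^2*z - x*y - z
and tr(b^2 a^2 b a) = tr(b)*tr(a^2 b a b) - tr(a^2 b a)   [square of b] = x*y*z^2 - x^2*z - y^2*z + z
tr(a b a^-1 b^2 a) = tr(b^2 a^2 b)*tr(a) - tr(b^2 a^2 b a)   [inverse elimination on a] = x^2*y^2*z - x^3*y - x*y^3 - x*y*z^2 + y^2*z + 3*x*y - z
next, tr(b a b a b) = tr(b)*tr(a b a b) - tr(a b a)   [square of b] = y*z^2 - x*z - y
tr(b^2 a b a b) = tr(b)*tr(b a b a b) - tr(b a b a)   [square of b] = y^2*z^2 - x*y*z - y^2 - z^2 + 2
next, tr(a b a b a b) = tr(a b a b)*tr(a b) - tr(b a)   [split at a repeated a] = z^3 - 3*z
next, tr(b^2 a b a b a) = tr(b)*tr(a b a b a b) - tr(a b a b a)   [square of b] = y*z^3 - x*z^2 - 2*y*z + x
tr(a b a^-1 b^2 a b) = tr(b^2 a b a b)*tr(a) - tr(b^2 a b a b a)   [inverse elimination on a] = x*y^2*z^2 - x^2*y*z - y*z^3 - x*y^2 + 2*y*z + x
next, tr(b^-1 a b a^-1 b^2 a) = tr(a b a^-1 b^2 a)*tr(b) - tr(a b a^-1 b^2 a b)   [inverse elimination on b] = x^2*y^3*z - x^3*y^2 - x*y^4 - 2*x*y^2*z^2 + x^2*y*z + y^3*z + y*z^3 + 4*x*y^2 - 3*y*z - x
tr(b^-1 a b a^-1 b^2 a b^-1) = tr(b^-1 a b a^-1 b^2 a)*tr(b) - tr(b^-1 a b a^-1 b^2 a b)   [inverse elimination on b] = x^2*y^4*z - x^3*y^3 - x*y^5 - 2*x*y^3*z^2 + y^4*z + y^2*z^3 + x^3*y + 5*x*y^3 + x*y*z^2 - 4*y^2*z - 4*x*y + z
tr(b^-1 a b a^-1 b^2 a b^-2) = tr(b^-1 a b a^-1 b^2 a b^-1)*tr(b) - tr(b^-1 a b a^-1 b^2 a)   [inverse elimination on b] = x^2*y^5*z - x^3*y^4 - x*y^6 - 2*x*y^4*z^2 - x^2*y^3*z + y^5*z + y^3*z^3 + 2*x^3*y^2 + 6*x*y^4 + 3*x*y^2*z^2 - x^2*y*z - 5*y^3*z - y*z^3 - 8*x*y^2 + 4*y*z + x
tr(a^3 b^2) = tr(a)*tr(b^2 a^2) - tr(b^2 a)   [square of a] = x^2*y*z - x^3 - x*y^2 - y*z + 3*x
and tr(a b^3 a^2) = tr(b)*tr(a^3 b^2) - tr(a^3 b)   [square of b] = x^2*y^2*z - x^3*y - x*y^3 - x^2*z - y^2*z + 4*x*y + z
next, tr(a b^3 a^2 b) = tr(b)*tr(a^2 b a b^2) - tr(a^2 b a b)   [square of b] = x*y^2*z^2 - x^2*y*z - y^3*z - x*z^2 + 2*y*z + x
tr(b^2 a^2 b^-1 a b) = tr(a b^3 a^2)*tr(b) - tr(a b^3 a^2 b)   [inverse elimination on b] = x^2*y^3*z - x^3*y^2 - x*y^4 - x*y^2*z^2 + 4*x*y^2 + x*z^2 - y*z - x
tr(a b a b^2 a^2) = tr(a)*tr(a b a b^2 a) - tr(a b a b^2)   [square of a] = x^2*y*z^2 - x^3*z - x*y^2*z - y*z^2 + 2*x*z + y
tr(a^2 b a b a b) = tr(a)*tr(b a b a b a) - tr(b a b a b)   [square of a] = x*z^3 - y*z^2 - 2*x*z + y
tr(a^2 b a b a) = tr(a)*tr(b a b a^2) - tr(b a b a)   [square of a] = x^2*z^2 - x*y*z - x^2 - z^2 + 2
next, tr(a b a b^2 a^2 b) = tr(b)*tr(a^2 b a b a b) - tr(a^2 b a b a)   [square of b] = x*y*z^3 - x^2*z^2 - y^2*z^2 - x*y*z + x^2 + y^2 + z^2 - 2
tr(b^2 a^2 b^-1 a b a) = tr(a b a b^2 a^2)*tr(b) - tr(a b a b^2 a^2 b)   [inverse elimination on b] = x^2*y^2*z^2 - x^3*y*z - x*y^3*z - x*y*z^3 + x^2*z^2 + 3*x*y*z - x^2 - z^2 + 2
next, tr(a b^-1 a b a^-1 b^2 a) = tr(b^2 a^2 b^-1 a b)*tr(a) - tr(b^2 a^2 b^-1 a b a)   [inverse elimination on a] = x^3*y^3*z - x^4*y^2 - x^2*y^4 - 2*x^2*y^2*z^2 + x^3*y*z + x*y^3*z + x*y*z^3 + 4*x^2*y^2 - 4*x*y*z + z^2 - 2
next, tr(b a b a^2 b) = tr(b)*tr(a b a^2 b) - tr(a b a^2)   [square of b] = x*y*z^2 - x^2*z - y^2*z + z
and tr(a b^3 a b a) = tr(b)*tr(b a b a^2 b) - tr(b a b a^2)   [square of b] = x*y^2*z^2 - x^2*y*z - y^3*z - x*z^2 + 2*y*z + x
and tr(a b^3 a b a b) = tr(b)*tr(a b a b a b^2) - tr(a b a b a b)   [square of b] = y^2*z^3 - x*y*z^2 - 2*y^2*z - z^3 + x*y + 3*z
and tr(b^2 a b a b^-1 a b) = tr(a b^3 a b a)*tr(b) - tr(a b^3 a b a b)   [inverse elimination on b] = x*y^3*z^2 - x^2*y^2*z - y^4*z - y^2*z^3 + 4*y^2*z + z^3 - 3*z
tr(b a b^2 a b) = tr(b)*tr(a b^2 a b) - tr(a b^2 a)   [square of b] = y^2*z^2 - 2*x*y*z + x^2 - 2
tr(a b a b^2 a b a) = tr(a)*tr(b a b^2 a b a) - tr(b a b^2 a b)   [square of a] = x*y*z^3 - x^2*z^2 - y^2*z^2 + 2
tr(a b a b a b a b) = tr(a b a b a b)*tr(a b) - tr(b a b a)   [split at a repeated a] = z^4 - 4*z^2 + 2
tr(a b a b^2 a b a b) = tr(b)*tr(a b a b a b a b) - tr(a b a b a b a)   [square of b] = y*z^4 - x*z^3 - 3*y*z^2 + 2*x*z + y
tr(b^2 a b a b^-1 a b a) = tr(a b a b^2 a b a)*tr(b) - tr(a b a b^2 a b a b)   [inverse elimination on b] = x*y^2*z^3 - x^2*y*z^2 - y^3*z^2 - y*z^4 + x*z^3 + 3*y*z^2 - 2*x*z + y
tr(a b^-1 a b a^-1 b^2 a b) = tr(b^2 a b a b^-1 a b)*tr(a) - tr(b^2 a b a b^-1 a b a)   [inverse elimination on a] = x^2*y^3*z^2 - x^3*y^2*z - x*y^4*z - 2*x*y^2*z^3 + x^2*y*z^2 + y^3*z^2 + y*z^4 + 4*x*y^2*z - 3*y*z^2 - x*z - y
tr(a b^-1 a b a^-1 b^2 a b^-1) = tr(a b^-1 a b a^-1 b^2 a)*tr(b) - tr(a b^-1 a b a^-1 b^2 a b)   [inverse elimination on b] = x^3*y^4*z - x^4*y^3 - x^2*y^5 - 3*x^2*y^3*z^2 + 2*x^3*y^2*z + 2*x*y^4*z + 3*x*y^2*z^3 + 4*x^2*y^3 - x^2*y*z^2 - y^3*z^2 - y*z^4 - 8*x*y^2*z + 4*y*z^2 + x*z - y
tr(b^-1 a b a^-1 b^2 a b^-2 a) = tr(a b^-1 a b a^-1 b^2 a b^-1)*tr(b) - tr(a b^-1 a b a^-1 b^2 a)   [inverse elimination on b] = x^3*y^5*z - x^4*y^4 - x^2*y^6 - 3*x^2*y^4*z^2 + x^3*y^3*z + 2*x*y^5*z + 3*x*y^3*z^3 + x^4*y^2 + 5*x^2*y^4 + x^2*y^2*z^2 - y^4*z^2 - y^2*z^4 - x^3*y*z - 9*x*y^3*z - x*y*z^3 - 4*x^2*y^2 + 4*y^2*z^2 + 5*x*y*z - y^2 - z^2 + 2
tr(b a b^-2 a^-1 b^-1 a b a^-1 b) = tr(b^-1 a b a^-1 b^2 a b^-2)*tr(a) - tr(b^-1 a b a^-1 b^2 a b^-2 a)   [inverse elimination on a] = x^2*y^4*z^2 - 2*x^3*y^3*z - x*y^5*z - 2*x*y^3*z^3 + x^4*y^2 + x^2*y^4 + 2*x^2*y^2*z^2 + y^4*z^2 + y^2*z^4 + 4*x*y^3*z - 4*x^2*y^2 - 4*y^2*z^2 - x*y*z + x^2 + y^2 + z^2 - 2

x^2*y^4*z^2 - 2*x^3*y^3*z - x*y^5*z - 2*x*y^3*z^3 + x^4*y^2 + x^2*y^4 + 2*x^2*y^2*z^2 + y^4*z^2 + y^2*z^4 + 4*x*y^3*z - 4*x^2*y^2 - 4*y^2*z^2 - x*y*z + x^2 + y^2 + z^2 - 2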